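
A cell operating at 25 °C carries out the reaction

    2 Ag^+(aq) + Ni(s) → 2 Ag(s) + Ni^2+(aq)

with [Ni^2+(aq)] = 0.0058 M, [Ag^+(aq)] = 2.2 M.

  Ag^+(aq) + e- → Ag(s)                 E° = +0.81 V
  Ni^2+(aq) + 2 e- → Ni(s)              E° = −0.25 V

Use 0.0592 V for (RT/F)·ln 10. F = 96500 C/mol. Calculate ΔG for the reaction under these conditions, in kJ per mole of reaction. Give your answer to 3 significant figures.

E°cell = +0.81 − (−0.25) = +1.06 V; the balanced reaction transfers n = 2 electrons.
Q = [Ni^2+(aq)] / [Ag^+(aq)]^2 = 0.0012, so log Q = −2.921 and E = +1.06 − (0.0592/2)(−2.921) = +1.1465 V.
Then ΔG = −nFE = −2 × 96500 × +1.1465 J/mol = −221 kJ/mol.

−221 kJ/mol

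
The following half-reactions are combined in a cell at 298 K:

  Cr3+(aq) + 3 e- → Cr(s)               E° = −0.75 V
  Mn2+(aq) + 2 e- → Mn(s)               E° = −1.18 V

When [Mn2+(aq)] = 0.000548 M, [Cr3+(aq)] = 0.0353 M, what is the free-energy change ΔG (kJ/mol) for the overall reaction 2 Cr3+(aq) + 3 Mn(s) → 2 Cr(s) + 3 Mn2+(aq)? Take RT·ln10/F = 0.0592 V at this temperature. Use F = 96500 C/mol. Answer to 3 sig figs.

−288 kJ/mol

The standard cell potential is −0.75 − (−1.18) = +0.43 V, with n = 6 electrons in the balanced equation.
Here Q = [Mn2+(aq)]^3 / [Cr3+(aq)]^2 = 1.32×10^−7 (log Q = −6.879), giving E = +0.43 − (0.0592/6)·(−6.879) = +0.4979 V.
Then ΔG = −nFE = −6 × 96500 × +0.4979 J/mol = −288 kJ/mol.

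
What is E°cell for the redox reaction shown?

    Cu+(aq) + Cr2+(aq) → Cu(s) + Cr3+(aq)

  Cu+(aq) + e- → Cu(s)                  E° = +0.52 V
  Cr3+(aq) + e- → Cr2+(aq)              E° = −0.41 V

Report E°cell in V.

Cu+(aq) gains electrons, so the Cu⁺/Cu couple is the cathode; the Cr³⁺/Cr²⁺ couple is the anode.
E°cell = E°(cathode) − E°(anode) = +0.52 − (−0.41) = +0.93 V.

+0.93 V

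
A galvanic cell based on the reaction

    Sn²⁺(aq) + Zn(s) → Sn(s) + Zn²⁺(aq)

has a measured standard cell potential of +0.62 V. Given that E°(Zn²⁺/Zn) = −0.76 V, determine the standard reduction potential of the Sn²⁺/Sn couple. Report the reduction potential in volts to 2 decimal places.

In the reaction as written the Sn²⁺/Sn couple is reduced (cathode) and Zn²⁺/Zn is oxidized (anode), so E°cell = E°(Sn²⁺/Sn) − E°(Zn²⁺/Zn).
E°(Sn²⁺/Sn) = E°cell + E°(anode) = +0.62 + (−0.76) = −0.14 V.

−0.14 V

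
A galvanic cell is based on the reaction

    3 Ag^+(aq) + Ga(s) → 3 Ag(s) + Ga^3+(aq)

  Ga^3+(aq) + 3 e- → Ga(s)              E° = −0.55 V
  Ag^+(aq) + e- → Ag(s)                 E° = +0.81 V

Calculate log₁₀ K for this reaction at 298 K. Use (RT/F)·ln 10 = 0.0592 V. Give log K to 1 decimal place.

log K = 68.9

The Ag⁺/Ag couple is reduced (cathode); E°cell = +0.81 − (−0.55) = +1.36 V with n = 3.
At equilibrium E = 0, so log K = nE°cell / 0.0592 = (3)(+1.36) / 0.0592 = 68.9.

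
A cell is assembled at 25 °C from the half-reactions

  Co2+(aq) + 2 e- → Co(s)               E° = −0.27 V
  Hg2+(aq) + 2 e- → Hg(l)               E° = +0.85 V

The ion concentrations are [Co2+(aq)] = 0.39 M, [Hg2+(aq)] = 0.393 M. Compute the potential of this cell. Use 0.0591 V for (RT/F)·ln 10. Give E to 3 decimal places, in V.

+1.120 V

Since E°(Hg²⁺/Hg) > E°(Co²⁺/Co), Hg²⁺/Hg serves as the cathode.
E°cell = +0.85 − (−0.27) = +1.12 V, with n = 2 electrons transferred.
Balancing gives Hg2+(aq) + Co(s) → Hg(l) + Co2+(aq); hence Q = [Co2+(aq)] / [Hg2+(aq)] = 0.992 (log Q = −0.003).
By the Nernst equation, E = +1.12 − (0.0591/2)·(−0.003) = +1.120 V.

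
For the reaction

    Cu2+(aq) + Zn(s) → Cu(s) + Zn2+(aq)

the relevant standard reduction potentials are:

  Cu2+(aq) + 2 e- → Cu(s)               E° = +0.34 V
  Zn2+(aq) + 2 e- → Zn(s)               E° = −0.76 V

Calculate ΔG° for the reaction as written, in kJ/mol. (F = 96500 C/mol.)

In the reaction as written Cu2+(aq) is reduced, so the Cu²⁺/Cu couple is the cathode and Zn²⁺/Zn is the anode.
E°cell = +0.34 − (−0.76) = +1.10 V; balancing electrons gives n = 2.
ΔG° = −nFE°cell = −(2)(96500)(+1.10) J/mol = −212 kJ/mol.

−212 kJ/mol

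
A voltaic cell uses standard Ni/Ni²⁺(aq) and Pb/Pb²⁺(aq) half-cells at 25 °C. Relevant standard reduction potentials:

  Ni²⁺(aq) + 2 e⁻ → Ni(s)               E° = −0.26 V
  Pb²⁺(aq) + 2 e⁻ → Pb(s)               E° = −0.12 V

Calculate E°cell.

The Pb²⁺/Pb couple has the higher E°, so Pb ion is reduced (cathode) and Ni is oxidized (anode).
E°cell = E°(cathode) − E°(anode) = −0.12 − (−0.26) = +0.14 V.

+0.14 V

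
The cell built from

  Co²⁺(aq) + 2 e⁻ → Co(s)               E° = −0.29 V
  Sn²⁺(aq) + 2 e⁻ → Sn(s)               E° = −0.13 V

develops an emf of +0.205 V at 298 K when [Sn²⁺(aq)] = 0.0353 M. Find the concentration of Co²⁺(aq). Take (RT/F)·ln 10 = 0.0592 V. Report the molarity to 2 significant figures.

0.0011 M

With Sn²⁺/Sn at the cathode and Co²⁺/Co at the anode, E°cell = −0.13 − (−0.29) = +0.16 V (n = 2).
Since E = E° − (0.0592/n)·log Q, log Q = n(E° − E)/0.0592 = −1.520.
The balanced reaction is Sn²⁺(aq) + Co(s) → Sn(s) + Co²⁺(aq), so Q = [Co²⁺(aq)] / [Sn²⁺(aq)].
Substituting the known concentrations and solving, log [Co²⁺(aq)] = −2.972 and [Co²⁺(aq)] = 0.0011 M.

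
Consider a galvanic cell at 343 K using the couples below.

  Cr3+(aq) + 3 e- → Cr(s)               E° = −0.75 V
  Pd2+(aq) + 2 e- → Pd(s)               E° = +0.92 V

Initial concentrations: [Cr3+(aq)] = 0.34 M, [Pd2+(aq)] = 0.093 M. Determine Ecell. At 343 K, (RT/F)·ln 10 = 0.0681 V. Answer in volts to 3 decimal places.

Pd²⁺/Pd is reduced (cathode, E° = +0.92 V) and Cr³⁺/Cr is oxidized (anode).
The standard potential is +0.92 − (−0.75) = +1.67 V and the balanced reaction transfers n = 6 electrons.
Balancing gives 3 Pd2+(aq) + 2 Cr(s) → 3 Pd(s) + 2 Cr3+(aq); hence Q = [Cr3+(aq)]^2 / [Pd2+(aq)]^3 = 144 (log Q = 2.158).
By the Nernst equation, E = +1.67 − (0.0681/6)·(2.158) = +1.646 V.

+1.646 V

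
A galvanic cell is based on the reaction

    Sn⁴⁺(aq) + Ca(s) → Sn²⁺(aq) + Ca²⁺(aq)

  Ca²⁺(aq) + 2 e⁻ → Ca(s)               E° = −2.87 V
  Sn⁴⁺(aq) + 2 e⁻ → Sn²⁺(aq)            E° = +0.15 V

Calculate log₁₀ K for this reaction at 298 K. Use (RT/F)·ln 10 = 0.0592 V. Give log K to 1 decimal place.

The Sn⁴⁺/Sn²⁺ couple is reduced (cathode); E°cell = +0.15 − (−2.87) = +3.02 V with n = 2.
At equilibrium E = 0, so log K = nE°cell / 0.0592 = (2)(+3.02) / 0.0592 = 102.0.

log K = 102.0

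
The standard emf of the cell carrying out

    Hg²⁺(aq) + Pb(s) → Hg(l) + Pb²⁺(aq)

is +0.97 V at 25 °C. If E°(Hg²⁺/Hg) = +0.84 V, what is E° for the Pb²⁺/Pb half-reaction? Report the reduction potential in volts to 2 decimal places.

In the reaction as written the Hg²⁺/Hg couple is reduced (cathode) and Pb²⁺/Pb is oxidized (anode), so E°cell = E°(Hg²⁺/Hg) − E°(Pb²⁺/Pb).
E°(Pb²⁺/Pb) = E°(cathode) − E°cell = +0.84 − (+0.97) = −0.13 V.

−0.13 V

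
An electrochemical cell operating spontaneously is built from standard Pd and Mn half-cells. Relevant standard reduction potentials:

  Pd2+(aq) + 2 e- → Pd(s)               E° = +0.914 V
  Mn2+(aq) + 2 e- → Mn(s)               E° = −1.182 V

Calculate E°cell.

+2.096 V

The Pd²⁺/Pd couple has the higher E°, so Pd ion is reduced (cathode) and Mn is oxidized (anode).
E°cell = E°(cathode) − E°(anode) = +0.914 − (−1.182) = +2.096 V.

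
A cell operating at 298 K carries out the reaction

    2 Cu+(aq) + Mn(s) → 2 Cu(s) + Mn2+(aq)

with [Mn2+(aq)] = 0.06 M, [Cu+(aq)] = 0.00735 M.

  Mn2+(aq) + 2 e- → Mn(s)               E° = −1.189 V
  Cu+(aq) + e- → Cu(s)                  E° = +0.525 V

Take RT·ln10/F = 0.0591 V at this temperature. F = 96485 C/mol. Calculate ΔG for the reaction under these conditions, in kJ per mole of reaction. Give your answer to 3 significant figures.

The standard cell potential is +0.525 − (−1.189) = +1.714 V, with n = 2 electrons in the balanced equation.
Here Q = [Mn2+(aq)] / [Cu+(aq)]^2 = 1.11×10^3 (log Q = 3.046), giving E = +1.714 − (0.0591/2)·(3.046) = +1.6240 V.
Finally ΔG = −nFE = −(2)(96485 C/mol)(+1.6240 V) = −313 kJ/mol.

−313 kJ/mol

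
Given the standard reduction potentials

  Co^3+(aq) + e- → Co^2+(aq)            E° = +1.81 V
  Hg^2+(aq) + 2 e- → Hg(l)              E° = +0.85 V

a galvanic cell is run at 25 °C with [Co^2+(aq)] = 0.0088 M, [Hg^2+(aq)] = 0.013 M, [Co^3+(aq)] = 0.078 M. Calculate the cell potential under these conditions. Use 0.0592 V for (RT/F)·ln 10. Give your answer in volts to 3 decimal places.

The Co³⁺/Co²⁺ couple has the more positive E°, so it is the cathode; Hg²⁺/Hg is the anode.
The standard potential is +1.81 − (+0.85) = +0.96 V and the balanced reaction transfers n = 2 electrons.
For the overall reaction 2 Co^3+(aq) + Hg(l) → 2 Co^2+(aq) + Hg^2+(aq), Q = ([Co^2+(aq)]^2·[Hg^2+(aq)]) / [Co^3+(aq)]^2 = 0.000165, giving log Q = −3.781.
Applying E = E° − (RT ln10/nF)·log Q gives +0.96 − (0.0592/2)(−3.781) = +1.072 V.

+1.072 V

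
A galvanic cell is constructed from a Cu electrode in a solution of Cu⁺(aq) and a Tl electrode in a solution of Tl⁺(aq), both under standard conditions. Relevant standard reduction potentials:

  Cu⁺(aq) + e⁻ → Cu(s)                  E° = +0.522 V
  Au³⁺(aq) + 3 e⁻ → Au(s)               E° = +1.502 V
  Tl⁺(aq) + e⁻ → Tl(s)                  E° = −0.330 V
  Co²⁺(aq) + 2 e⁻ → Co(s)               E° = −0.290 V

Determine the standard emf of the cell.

Of the two couples in this cell, the one with the more positive reduction potential is reduced at the cathode: here that is Cu⁺/Cu (+0.522 V); Tl⁺/Tl (−0.330 V) is the anode.
E°cell = E°(cathode) − E°(anode) = +0.522 − (−0.330) = +0.852 V.

+0.852 V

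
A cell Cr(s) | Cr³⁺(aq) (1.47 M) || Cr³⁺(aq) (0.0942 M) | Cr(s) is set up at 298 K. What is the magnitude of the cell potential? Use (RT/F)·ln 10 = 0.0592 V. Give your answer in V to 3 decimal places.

0.024 V

For a concentration cell E°cell = 0, since both electrodes use the same couple.
The compartment with the higher Cr³⁺(aq) concentration (1.47 M) acts as the cathode; ions are reduced there and produced at the dilute (0.0942 M) anode.
With n = 3, Ecell = −(0.0592/3)·log([dilute]/[conc]) = −(0.0592/3)·log(0.0942/1.47) = +0.024 V.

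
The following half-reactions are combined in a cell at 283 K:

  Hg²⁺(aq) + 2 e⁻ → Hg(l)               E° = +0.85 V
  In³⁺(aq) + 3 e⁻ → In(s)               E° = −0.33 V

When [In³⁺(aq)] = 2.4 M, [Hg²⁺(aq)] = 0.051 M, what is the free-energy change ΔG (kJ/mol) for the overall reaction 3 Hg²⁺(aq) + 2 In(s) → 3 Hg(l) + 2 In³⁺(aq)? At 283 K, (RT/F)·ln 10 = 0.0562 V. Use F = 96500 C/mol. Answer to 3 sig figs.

−658 kJ/mol

The standard cell potential is +0.85 − (−0.33) = +1.18 V, with n = 6 electrons in the balanced equation.
Here Q = [In³⁺(aq)]^2 / [Hg²⁺(aq)]^3 = 4.34×10^4 (log Q = 4.638), giving E = +1.18 − (0.0562/6)·(4.638) = +1.1366 V.
Then ΔG = −nFE = −6 × 96500 × +1.1366 J/mol = −658 kJ/mol.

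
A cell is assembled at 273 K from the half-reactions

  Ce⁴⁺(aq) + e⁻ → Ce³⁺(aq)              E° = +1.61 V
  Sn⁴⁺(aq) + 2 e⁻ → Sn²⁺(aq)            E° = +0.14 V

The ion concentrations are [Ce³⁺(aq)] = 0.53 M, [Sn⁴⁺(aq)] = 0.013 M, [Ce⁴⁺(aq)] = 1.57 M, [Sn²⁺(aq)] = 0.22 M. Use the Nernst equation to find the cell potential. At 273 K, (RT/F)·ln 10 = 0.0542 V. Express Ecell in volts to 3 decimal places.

+1.529 V

The Ce⁴⁺/Ce³⁺ couple has the more positive E°, so it is the cathode; Sn⁴⁺/Sn²⁺ is the anode.
The standard potential is +1.61 − (+0.14) = +1.47 V and the balanced reaction transfers n = 2 electrons.
For the overall reaction 2 Ce⁴⁺(aq) + Sn²⁺(aq) → 2 Ce³⁺(aq) + Sn⁴⁺(aq), Q = ([Ce³⁺(aq)]^2·[Sn⁴⁺(aq)]) / ([Ce⁴⁺(aq)]^2·[Sn²⁺(aq)]) = 0.00673, giving log Q = −2.172.
By the Nernst equation, E = +1.47 − (0.0542/2)·(−2.172) = +1.529 V.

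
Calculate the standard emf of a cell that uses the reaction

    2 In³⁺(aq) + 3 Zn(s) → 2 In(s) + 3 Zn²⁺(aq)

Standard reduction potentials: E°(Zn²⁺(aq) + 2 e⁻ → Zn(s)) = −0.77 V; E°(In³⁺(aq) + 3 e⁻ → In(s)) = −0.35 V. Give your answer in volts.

+0.42 V

In the reaction as written, In³⁺(aq) is reduced (cathode) and Zn²⁺(aq) is produced by oxidation at the anode.
E°cell = E°(cathode) − E°(anode) = −0.35 − (−0.77) = +0.42 V.
The positive value indicates the reaction is spontaneous as written.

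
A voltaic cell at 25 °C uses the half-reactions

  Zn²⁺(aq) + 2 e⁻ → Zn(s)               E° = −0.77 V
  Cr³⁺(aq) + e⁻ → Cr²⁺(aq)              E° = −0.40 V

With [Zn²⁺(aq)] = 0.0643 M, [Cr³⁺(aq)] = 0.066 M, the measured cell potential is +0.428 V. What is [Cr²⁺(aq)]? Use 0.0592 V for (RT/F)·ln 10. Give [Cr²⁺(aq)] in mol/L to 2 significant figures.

0.027 M

The Cr³⁺/Cr²⁺ couple has the larger reduction potential, so it is the cathode: E°cell = −0.40 − (−0.77) = +0.37 V and n = 2.
Since E = E° − (0.0592/n)·log Q, log Q = n(E° − E)/0.0592 = −1.959.
Balancing electrons gives 2 Cr³⁺(aq) + Zn(s) → 2 Cr²⁺(aq) + Zn²⁺(aq); thus Q = ([Cr²⁺(aq)]^2·[Zn²⁺(aq)]) / [Cr³⁺(aq)]^2.
Solving for the unknown gives log [Cr²⁺(aq)] = −1.564, so [Cr²⁺(aq)] ≈ 0.027 M.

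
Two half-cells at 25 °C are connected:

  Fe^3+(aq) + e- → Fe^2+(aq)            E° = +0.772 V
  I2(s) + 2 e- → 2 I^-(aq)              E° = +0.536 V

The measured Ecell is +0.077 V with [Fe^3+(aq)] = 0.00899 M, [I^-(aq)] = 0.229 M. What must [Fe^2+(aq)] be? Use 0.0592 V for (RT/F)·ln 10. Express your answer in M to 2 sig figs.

With Fe³⁺/Fe²⁺ at the cathode and I₂/I⁻ at the anode, E°cell = +0.772 − (+0.536) = +0.236 V (n = 2).
Since E = E° − (0.0592/n)·log Q, log Q = n(E° − E)/0.0592 = 5.372.
Balancing electrons gives 2 Fe^3+(aq) + 2 I^-(aq) → 2 Fe^2+(aq) + I2(s); thus Q = [Fe^2+(aq)]^2 / ([Fe^3+(aq)]^2·[I^-(aq)]^2).
Solving for the unknown gives log [Fe^2+(aq)] = −0.000, so [Fe^2+(aq)] ≈ 1.0 M.

1.0 M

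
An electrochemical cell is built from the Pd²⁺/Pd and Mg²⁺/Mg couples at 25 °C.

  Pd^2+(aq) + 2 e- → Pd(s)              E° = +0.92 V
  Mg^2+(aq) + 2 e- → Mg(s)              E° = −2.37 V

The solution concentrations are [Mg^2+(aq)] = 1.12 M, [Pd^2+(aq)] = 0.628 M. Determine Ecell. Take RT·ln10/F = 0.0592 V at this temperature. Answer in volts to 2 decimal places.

+3.28 V

The Pd²⁺/Pd couple has the more positive E°, so it is the cathode; Mg²⁺/Mg is the anode.
E°cell = E°cat − E°an = +0.92 − (−2.37) = +3.29 V; n = 2.
For the overall reaction Pd^2+(aq) + Mg(s) → Pd(s) + Mg^2+(aq), Q = [Mg^2+(aq)] / [Pd^2+(aq)] = 1.78, giving log Q = 0.251.
By the Nernst equation, E = +3.29 − (0.0592/2)·(0.251) = +3.28 V.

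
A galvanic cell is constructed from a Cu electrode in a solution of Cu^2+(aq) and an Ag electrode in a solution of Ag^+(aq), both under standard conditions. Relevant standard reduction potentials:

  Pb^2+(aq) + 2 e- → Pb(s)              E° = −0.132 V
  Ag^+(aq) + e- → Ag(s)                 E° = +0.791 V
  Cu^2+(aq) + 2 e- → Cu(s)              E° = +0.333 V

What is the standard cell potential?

Of the two couples in this cell, the one with the more positive reduction potential is reduced at the cathode: here that is Ag⁺/Ag (+0.791 V); Cu²⁺/Cu (+0.333 V) is the anode.
E°cell = E°(cathode) − E°(anode) = +0.791 − (+0.333) = +0.458 V.

+0.458 V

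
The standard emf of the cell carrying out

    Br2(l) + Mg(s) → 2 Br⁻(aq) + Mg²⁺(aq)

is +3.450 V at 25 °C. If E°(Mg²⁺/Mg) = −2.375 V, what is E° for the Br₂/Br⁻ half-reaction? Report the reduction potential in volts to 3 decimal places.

In the reaction as written the Br₂/Br⁻ couple is reduced (cathode) and Mg²⁺/Mg is oxidized (anode), so E°cell = E°(Br₂/Br⁻) − E°(Mg²⁺/Mg).
E°(Br₂/Br⁻) = E°cell + E°(anode) = +3.450 + (−2.375) = +1.075 V.

+1.075 V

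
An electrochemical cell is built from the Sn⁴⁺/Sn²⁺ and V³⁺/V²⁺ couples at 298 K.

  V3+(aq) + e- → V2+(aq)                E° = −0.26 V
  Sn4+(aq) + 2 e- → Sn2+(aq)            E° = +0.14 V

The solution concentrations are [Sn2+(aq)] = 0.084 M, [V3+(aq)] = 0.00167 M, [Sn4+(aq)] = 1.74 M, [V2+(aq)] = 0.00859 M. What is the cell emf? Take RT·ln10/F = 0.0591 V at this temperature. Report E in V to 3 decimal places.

+0.481 V

Since E°(Sn⁴⁺/Sn²⁺) > E°(V³⁺/V²⁺), Sn⁴⁺/Sn²⁺ serves as the cathode.
The standard potential is +0.14 − (−0.26) = +0.40 V and the balanced reaction transfers n = 2 electrons.
Balancing gives Sn4+(aq) + 2 V2+(aq) → Sn2+(aq) + 2 V3+(aq); hence Q = ([Sn2+(aq)]·[V3+(aq)]^2) / ([Sn4+(aq)]·[V2+(aq)]^2) = 0.00182 (log Q = −2.739).
Applying E = E° − (RT ln10/nF)·log Q gives +0.40 − (0.0591/2)(−2.739) = +0.481 V.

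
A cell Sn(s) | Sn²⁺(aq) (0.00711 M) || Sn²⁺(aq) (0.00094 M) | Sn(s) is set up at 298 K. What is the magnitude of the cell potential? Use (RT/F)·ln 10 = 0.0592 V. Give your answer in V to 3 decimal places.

0.026 V

For a concentration cell E°cell = 0, since both electrodes use the same couple.
The compartment with the higher Sn²⁺(aq) concentration (0.00711 M) acts as the cathode; ions are reduced there and produced at the dilute (0.00094 M) anode.
With n = 2, Ecell = −(0.0592/2)·log([dilute]/[conc]) = −(0.0592/2)·log(0.00094/0.00711) = +0.026 V.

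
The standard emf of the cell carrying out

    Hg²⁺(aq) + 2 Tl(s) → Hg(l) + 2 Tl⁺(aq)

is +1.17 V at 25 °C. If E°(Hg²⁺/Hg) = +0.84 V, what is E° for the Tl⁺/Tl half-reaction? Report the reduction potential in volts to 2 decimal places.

−0.33 V

In the reaction as written the Hg²⁺/Hg couple is reduced (cathode) and Tl⁺/Tl is oxidized (anode), so E°cell = E°(Hg²⁺/Hg) − E°(Tl⁺/Tl).
E°(Tl⁺/Tl) = E°(cathode) − E°cell = +0.84 − (+1.17) = −0.33 V.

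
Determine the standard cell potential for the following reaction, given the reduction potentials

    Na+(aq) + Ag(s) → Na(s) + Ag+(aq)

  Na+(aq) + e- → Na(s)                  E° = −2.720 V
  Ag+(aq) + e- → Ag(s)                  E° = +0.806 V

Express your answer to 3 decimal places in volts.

−3.526 V

Na+(aq) gains electrons, so the Na⁺/Na couple is the cathode; the Ag⁺/Ag couple is the anode.
E°cell = E°(cathode) − E°(anode) = −2.720 − (+0.806) = −3.526 V.
The negative E°cell means the reaction is non-spontaneous in the direction written.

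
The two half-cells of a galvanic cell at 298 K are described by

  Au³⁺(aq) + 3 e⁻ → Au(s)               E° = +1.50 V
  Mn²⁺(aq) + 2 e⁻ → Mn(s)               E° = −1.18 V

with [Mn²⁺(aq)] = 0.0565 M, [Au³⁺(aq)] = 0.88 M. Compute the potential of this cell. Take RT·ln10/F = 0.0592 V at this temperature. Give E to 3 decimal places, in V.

Au³⁺/Au is reduced (cathode, E° = +1.50 V) and Mn²⁺/Mn is oxidized (anode).
E°cell = +1.50 − (−1.18) = +2.68 V, with n = 6 electrons transferred.
The balanced reaction is 2 Au³⁺(aq) + 3 Mn(s) → 2 Au(s) + 3 Mn²⁺(aq), so Q = [Mn²⁺(aq)]^3 / [Au³⁺(aq)]^2 = 0.000233 and log Q = −3.633.
Applying E = E° − (RT ln10/nF)·log Q gives +2.68 − (0.0592/6)(−3.633) = +2.716 V.

+2.716 V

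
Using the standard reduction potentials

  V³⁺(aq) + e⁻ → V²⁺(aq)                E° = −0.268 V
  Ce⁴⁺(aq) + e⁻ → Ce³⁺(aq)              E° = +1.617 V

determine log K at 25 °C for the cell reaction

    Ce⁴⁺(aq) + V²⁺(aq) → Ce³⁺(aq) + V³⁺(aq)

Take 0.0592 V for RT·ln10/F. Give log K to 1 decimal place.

The Ce⁴⁺/Ce³⁺ couple is reduced (cathode); E°cell = +1.617 − (−0.268) = +1.885 V with n = 1.
At equilibrium E = 0, so log K = nE°cell / 0.0592 = (1)(+1.885) / 0.0592 = 31.8.

log K = 31.8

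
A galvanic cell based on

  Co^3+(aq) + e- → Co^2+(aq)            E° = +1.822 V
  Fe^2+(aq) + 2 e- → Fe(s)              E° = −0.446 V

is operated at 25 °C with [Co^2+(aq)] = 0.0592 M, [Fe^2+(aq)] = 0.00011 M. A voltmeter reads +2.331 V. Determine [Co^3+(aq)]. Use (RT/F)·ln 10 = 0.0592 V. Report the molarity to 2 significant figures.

Co³⁺/Co²⁺ is the cathode (higher E°); E°cell = +1.822 − (−0.446) = +2.268 V with n = 2.
Since E = E° − (0.0592/n)·log Q, log Q = n(E° − E)/0.0592 = −2.128.
The balanced reaction is 2 Co^3+(aq) + Fe(s) → 2 Co^2+(aq) + Fe^2+(aq), so Q = ([Co^2+(aq)]^2·[Fe^2+(aq)]) / [Co^3+(aq)]^2.
Isolating [Co^3+(aq)] in Q = 10^{−2.128} yields log [Co^3+(aq)] = −2.143, i.e. 0.0072 M.

0.0072 M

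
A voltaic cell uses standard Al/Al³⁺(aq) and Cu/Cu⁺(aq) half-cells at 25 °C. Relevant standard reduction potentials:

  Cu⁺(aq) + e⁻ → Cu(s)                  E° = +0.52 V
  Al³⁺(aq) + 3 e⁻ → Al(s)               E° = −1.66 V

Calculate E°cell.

+2.18 V

Of the two couples in this cell, the one with the more positive reduction potential is reduced at the cathode: here that is Cu⁺/Cu (+0.52 V); Al³⁺/Al (−1.66 V) is the anode.
E°cell = E°(cathode) − E°(anode) = +0.52 − (−1.66) = +2.18 V.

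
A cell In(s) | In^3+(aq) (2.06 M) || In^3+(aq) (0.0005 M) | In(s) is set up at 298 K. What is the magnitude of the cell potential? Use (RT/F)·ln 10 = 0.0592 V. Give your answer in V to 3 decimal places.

For a concentration cell E°cell = 0, since both electrodes use the same couple.
The compartment with the higher In^3+(aq) concentration (2.06 M) acts as the cathode; ions are reduced there and produced at the dilute (0.0005 M) anode.
With n = 3, Ecell = −(0.0592/3)·log([dilute]/[conc]) = −(0.0592/3)·log(0.0005/2.06) = +0.071 V.

0.071 V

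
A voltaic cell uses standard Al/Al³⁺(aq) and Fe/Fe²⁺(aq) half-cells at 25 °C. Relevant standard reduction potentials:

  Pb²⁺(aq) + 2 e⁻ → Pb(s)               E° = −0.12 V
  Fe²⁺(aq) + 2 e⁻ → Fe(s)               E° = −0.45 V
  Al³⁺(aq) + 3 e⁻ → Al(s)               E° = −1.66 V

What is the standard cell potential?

+1.21 V

Of the two couples in this cell, the one with the more positive reduction potential is reduced at the cathode: here that is Fe²⁺/Fe (−0.45 V); Al³⁺/Al (−1.66 V) is the anode.
E°cell = E°(cathode) − E°(anode) = −0.45 − (−1.66) = +1.21 V.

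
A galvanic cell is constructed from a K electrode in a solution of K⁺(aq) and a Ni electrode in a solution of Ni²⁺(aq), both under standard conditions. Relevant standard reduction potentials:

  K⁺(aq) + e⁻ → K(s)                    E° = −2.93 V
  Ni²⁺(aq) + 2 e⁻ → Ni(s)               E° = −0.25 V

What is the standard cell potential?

Of the two couples in this cell, the one with the more positive reduction potential is reduced at the cathode: here that is Ni²⁺/Ni (−0.25 V); K⁺/K (−2.93 V) is the anode.
E°cell = E°(cathode) − E°(anode) = −0.25 − (−2.93) = +2.68 V.

+2.68 V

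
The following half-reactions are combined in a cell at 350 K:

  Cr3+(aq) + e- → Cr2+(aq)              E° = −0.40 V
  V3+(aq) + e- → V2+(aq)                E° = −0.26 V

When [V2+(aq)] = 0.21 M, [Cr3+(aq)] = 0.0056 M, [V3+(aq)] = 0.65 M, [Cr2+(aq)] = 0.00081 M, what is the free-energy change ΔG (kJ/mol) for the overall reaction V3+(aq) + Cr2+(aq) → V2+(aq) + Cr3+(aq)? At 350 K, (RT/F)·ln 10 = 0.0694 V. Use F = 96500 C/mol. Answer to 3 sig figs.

E°cell = −0.26 − (−0.40) = +0.14 V; the balanced reaction transfers n = 1 electron.
The reaction quotient is ([V2+(aq)]·[Cr3+(aq)]) / ([V3+(aq)]·[Cr2+(aq)]) = 2.23; by Nernst, E = +0.14 − (0.0694/1)(0.349) = +0.1158 V.
ΔG = −nFE = −(1)(96500)(+0.1158) J/mol = −11.2 kJ/mol.

−11.2 kJ/mol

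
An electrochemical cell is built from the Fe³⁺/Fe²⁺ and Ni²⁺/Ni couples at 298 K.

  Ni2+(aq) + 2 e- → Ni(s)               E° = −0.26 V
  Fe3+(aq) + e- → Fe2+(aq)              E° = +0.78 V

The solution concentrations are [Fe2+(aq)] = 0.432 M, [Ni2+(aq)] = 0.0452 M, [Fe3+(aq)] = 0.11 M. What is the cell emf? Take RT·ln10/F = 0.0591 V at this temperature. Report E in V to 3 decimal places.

Since E°(Fe³⁺/Fe²⁺) > E°(Ni²⁺/Ni), Fe³⁺/Fe²⁺ serves as the cathode.
E°cell = E°cat − E°an = +0.78 − (−0.26) = +1.04 V; n = 2.
The balanced reaction is 2 Fe3+(aq) + Ni(s) → 2 Fe2+(aq) + Ni2+(aq), so Q = ([Fe2+(aq)]^2·[Ni2+(aq)]) / [Fe3+(aq)]^2 = 0.697 and log Q = −0.157.
Applying E = E° − (RT ln10/nF)·log Q gives +1.04 − (0.0591/2)(−0.157) = +1.045 V.

+1.045 V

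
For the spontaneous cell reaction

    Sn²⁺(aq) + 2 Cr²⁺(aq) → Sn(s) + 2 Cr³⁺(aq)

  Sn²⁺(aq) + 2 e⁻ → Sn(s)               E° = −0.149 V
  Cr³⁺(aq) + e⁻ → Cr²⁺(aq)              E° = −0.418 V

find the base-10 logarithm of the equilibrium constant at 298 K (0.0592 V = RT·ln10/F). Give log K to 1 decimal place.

log K = 9.1

The Sn²⁺/Sn couple is reduced (cathode); E°cell = −0.149 − (−0.418) = +0.269 V with n = 2.
At equilibrium E = 0, so log K = nE°cell / 0.0592 = (2)(+0.269) / 0.0592 = 9.1.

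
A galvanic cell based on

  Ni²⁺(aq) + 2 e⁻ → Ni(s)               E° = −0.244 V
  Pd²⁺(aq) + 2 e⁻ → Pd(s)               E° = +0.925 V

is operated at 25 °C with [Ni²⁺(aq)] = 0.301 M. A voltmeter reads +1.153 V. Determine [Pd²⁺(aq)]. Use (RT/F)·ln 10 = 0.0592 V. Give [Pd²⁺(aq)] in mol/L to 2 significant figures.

0.087 M

The Pd²⁺/Pd couple has the larger reduction potential, so it is the cathode: E°cell = +0.925 − (−0.244) = +1.169 V and n = 2.
Rearranging E = E° − (0.0592/n)·log Q gives log Q = 2(+1.169 − (+1.153))/0.0592 = 0.541.
The balanced reaction is Pd²⁺(aq) + Ni(s) → Pd(s) + Ni²⁺(aq), so Q = [Ni²⁺(aq)] / [Pd²⁺(aq)].
Solving for the unknown gives log [Pd²⁺(aq)] = −1.062, so [Pd²⁺(aq)] ≈ 0.087 M.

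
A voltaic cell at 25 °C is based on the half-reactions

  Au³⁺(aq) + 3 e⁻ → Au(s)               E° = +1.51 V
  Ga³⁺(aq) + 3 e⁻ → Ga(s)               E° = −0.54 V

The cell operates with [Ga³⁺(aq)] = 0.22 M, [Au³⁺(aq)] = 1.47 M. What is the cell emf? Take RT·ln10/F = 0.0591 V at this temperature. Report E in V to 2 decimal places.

Since E°(Au³⁺/Au) > E°(Ga³⁺/Ga), Au³⁺/Au serves as the cathode.
The standard potential is +1.51 − (−0.54) = +2.05 V and the balanced reaction transfers n = 3 electrons.
The balanced reaction is Au³⁺(aq) + Ga(s) → Au(s) + Ga³⁺(aq), so Q = [Ga³⁺(aq)] / [Au³⁺(aq)] = 0.15 and log Q = −0.825.
Applying E = E° − (RT ln10/nF)·log Q gives +2.05 − (0.0591/3)(−0.825) = +2.07 V.

+2.07 V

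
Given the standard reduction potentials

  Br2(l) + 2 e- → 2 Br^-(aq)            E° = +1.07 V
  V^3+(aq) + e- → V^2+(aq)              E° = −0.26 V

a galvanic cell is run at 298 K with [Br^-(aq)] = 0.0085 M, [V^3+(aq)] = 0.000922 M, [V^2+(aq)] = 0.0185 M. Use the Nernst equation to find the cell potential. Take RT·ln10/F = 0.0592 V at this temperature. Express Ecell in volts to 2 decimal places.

+1.53 V

Since E°(Br₂/Br⁻) > E°(V³⁺/V²⁺), Br₂/Br⁻ serves as the cathode.
E°cell = +1.07 − (−0.26) = +1.33 V, with n = 2 electrons transferred.
For the overall reaction Br2(l) + 2 V^2+(aq) → 2 Br^-(aq) + 2 V^3+(aq), Q = ([Br^-(aq)]^2·[V^3+(aq)]^2) / [V^2+(aq)]^2 = 1.79×10^−7, giving log Q = −6.746.
Applying E = E° − (RT ln10/nF)·log Q gives +1.33 − (0.0592/2)(−6.746) = +1.53 V.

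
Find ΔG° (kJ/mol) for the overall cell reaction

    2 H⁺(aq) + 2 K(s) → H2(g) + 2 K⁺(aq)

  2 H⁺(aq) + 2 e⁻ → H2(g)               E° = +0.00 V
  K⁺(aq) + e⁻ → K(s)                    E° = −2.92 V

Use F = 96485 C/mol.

−563 kJ/mol

In the reaction as written H⁺(aq) is reduced, so the 2H⁺/H₂ couple is the cathode and K⁺/K is the anode.
E°cell = +0.00 − (−2.92) = +2.92 V; balancing electrons gives n = 2.
ΔG° = −nFE°cell = −(2)(96485)(+2.92) J/mol = −563 kJ/mol.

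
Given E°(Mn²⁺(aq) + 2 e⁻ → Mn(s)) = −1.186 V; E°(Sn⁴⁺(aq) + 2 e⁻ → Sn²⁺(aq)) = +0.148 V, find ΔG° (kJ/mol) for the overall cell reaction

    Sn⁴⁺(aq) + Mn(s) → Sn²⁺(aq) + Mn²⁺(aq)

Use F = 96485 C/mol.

In the reaction as written Sn⁴⁺(aq) is reduced, so the Sn⁴⁺/Sn²⁺ couple is the cathode and Mn²⁺/Mn is the anode.
E°cell = +0.148 − (−1.186) = +1.334 V; balancing electrons gives n = 2.
ΔG° = −nFE°cell = −(2)(96485)(+1.334) J/mol = −257 kJ/mol.

−257 kJ/mol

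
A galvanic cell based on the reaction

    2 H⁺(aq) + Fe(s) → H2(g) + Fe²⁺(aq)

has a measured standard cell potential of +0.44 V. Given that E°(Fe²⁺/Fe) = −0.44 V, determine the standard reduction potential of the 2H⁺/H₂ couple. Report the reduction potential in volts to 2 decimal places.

+0.00 V

In the reaction as written the 2H⁺/H₂ couple is reduced (cathode) and Fe²⁺/Fe is oxidized (anode), so E°cell = E°(2H⁺/H₂) − E°(Fe²⁺/Fe).
E°(2H⁺/H₂) = E°cell + E°(anode) = +0.44 + (−0.44) = +0.00 V.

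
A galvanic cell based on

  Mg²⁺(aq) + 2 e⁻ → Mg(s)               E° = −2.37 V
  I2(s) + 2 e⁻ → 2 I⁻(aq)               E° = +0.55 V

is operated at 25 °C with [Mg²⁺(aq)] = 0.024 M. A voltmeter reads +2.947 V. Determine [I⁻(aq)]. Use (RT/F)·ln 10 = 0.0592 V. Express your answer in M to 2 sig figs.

The I₂/I⁻ couple has the larger reduction potential, so it is the cathode: E°cell = +0.55 − (−2.37) = +2.92 V and n = 2.
Since E = E° − (0.0592/n)·log Q, log Q = n(E° − E)/0.0592 = −0.912.
For I2(s) + Mg(s) → 2 I⁻(aq) + Mg²⁺(aq), the reaction quotient is Q = [I⁻(aq)]^2·[Mg²⁺(aq)].
Isolating [I⁻(aq)] in Q = 10^{−0.912} yields log [I⁻(aq)] = 0.354, i.e. 2.3 M.

2.3 M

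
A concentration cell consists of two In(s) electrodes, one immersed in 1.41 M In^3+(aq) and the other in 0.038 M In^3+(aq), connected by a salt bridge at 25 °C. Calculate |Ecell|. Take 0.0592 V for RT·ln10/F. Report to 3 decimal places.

For a concentration cell E°cell = 0, since both electrodes use the same couple.
The compartment with the higher In^3+(aq) concentration (1.41 M) acts as the cathode; ions are reduced there and produced at the dilute (0.038 M) anode.
With n = 3, Ecell = −(0.0592/3)·log([dilute]/[conc]) = −(0.0592/3)·log(0.038/1.41) = +0.031 V.

0.031 V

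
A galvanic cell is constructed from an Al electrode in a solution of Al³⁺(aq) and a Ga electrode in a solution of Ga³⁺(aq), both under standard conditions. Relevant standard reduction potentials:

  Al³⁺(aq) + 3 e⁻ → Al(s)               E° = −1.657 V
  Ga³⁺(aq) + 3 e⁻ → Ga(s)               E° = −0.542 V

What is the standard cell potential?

+1.115 V

The Ga³⁺/Ga couple has the higher E°, so Ga ion is reduced (cathode) and Al is oxidized (anode).
E°cell = E°(cathode) − E°(anode) = −0.542 − (−1.657) = +1.115 V.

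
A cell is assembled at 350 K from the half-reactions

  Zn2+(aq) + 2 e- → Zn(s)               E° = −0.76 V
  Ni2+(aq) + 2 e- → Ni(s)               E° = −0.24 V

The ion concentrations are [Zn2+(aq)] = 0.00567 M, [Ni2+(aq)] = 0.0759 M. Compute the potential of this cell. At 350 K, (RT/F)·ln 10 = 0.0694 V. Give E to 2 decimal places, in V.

Ni²⁺/Ni is reduced (cathode, E° = −0.24 V) and Zn²⁺/Zn is oxidized (anode).
The standard potential is −0.24 − (−0.76) = +0.52 V and the balanced reaction transfers n = 2 electrons.
The balanced reaction is Ni2+(aq) + Zn(s) → Ni(s) + Zn2+(aq), so Q = [Zn2+(aq)] / [Ni2+(aq)] = 0.0747 and log Q = −1.127.
Applying E = E° − (RT ln10/nF)·log Q gives +0.52 − (0.0694/2)(−1.127) = +0.56 V.

+0.56 V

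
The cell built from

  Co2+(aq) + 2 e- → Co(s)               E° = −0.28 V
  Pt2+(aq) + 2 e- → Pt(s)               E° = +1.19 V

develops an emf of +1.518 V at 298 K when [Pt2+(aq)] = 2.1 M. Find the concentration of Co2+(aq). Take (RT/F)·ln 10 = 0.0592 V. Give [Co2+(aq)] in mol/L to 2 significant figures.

0.050 M

Pt²⁺/Pt is the cathode (higher E°); E°cell = +1.19 − (−0.28) = +1.47 V with n = 2.
Rearranging E = E° − (0.0592/n)·log Q gives log Q = 2(+1.47 − (+1.518))/0.0592 = −1.622.
The balanced reaction is Pt2+(aq) + Co(s) → Pt(s) + Co2+(aq), so Q = [Co2+(aq)] / [Pt2+(aq)].
Solving for the unknown gives log [Co2+(aq)] = −1.300, so [Co2+(aq)] ≈ 0.050 M.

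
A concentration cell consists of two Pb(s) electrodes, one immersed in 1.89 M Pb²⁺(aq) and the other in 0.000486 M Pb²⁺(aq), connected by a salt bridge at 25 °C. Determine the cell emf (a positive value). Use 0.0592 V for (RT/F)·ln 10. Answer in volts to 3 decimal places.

For a concentration cell E°cell = 0, since both electrodes use the same couple.
The compartment with the higher Pb²⁺(aq) concentration (1.89 M) acts as the cathode; ions are reduced there and produced at the dilute (0.000486 M) anode.
With n = 2, Ecell = −(0.0592/2)·log([dilute]/[conc]) = −(0.0592/2)·log(0.000486/1.89) = +0.106 V.

0.106 V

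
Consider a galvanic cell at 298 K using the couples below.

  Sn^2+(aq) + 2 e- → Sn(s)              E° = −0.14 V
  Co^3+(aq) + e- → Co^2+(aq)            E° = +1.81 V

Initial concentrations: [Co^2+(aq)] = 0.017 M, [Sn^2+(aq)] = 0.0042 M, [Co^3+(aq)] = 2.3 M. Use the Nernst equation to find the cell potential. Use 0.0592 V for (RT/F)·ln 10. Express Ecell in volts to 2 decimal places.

+2.15 V

Since E°(Co³⁺/Co²⁺) > E°(Sn²⁺/Sn), Co³⁺/Co²⁺ serves as the cathode.
E°cell = +1.81 − (−0.14) = +1.95 V, with n = 2 electrons transferred.
Balancing gives 2 Co^3+(aq) + Sn(s) → 2 Co^2+(aq) + Sn^2+(aq); hence Q = ([Co^2+(aq)]^2·[Sn^2+(aq)]) / [Co^3+(aq)]^2 = 2.29×10^−7 (log Q = −6.639).
By the Nernst equation, E = +1.95 − (0.0592/2)·(−6.639) = +2.15 V.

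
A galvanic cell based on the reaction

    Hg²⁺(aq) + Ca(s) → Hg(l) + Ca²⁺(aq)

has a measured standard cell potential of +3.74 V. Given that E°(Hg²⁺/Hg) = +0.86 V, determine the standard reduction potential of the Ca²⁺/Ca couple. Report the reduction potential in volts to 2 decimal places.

In the reaction as written the Hg²⁺/Hg couple is reduced (cathode) and Ca²⁺/Ca is oxidized (anode), so E°cell = E°(Hg²⁺/Hg) − E°(Ca²⁺/Ca).
E°(Ca²⁺/Ca) = E°(cathode) − E°cell = +0.86 − (+3.74) = −2.88 V.

−2.88 V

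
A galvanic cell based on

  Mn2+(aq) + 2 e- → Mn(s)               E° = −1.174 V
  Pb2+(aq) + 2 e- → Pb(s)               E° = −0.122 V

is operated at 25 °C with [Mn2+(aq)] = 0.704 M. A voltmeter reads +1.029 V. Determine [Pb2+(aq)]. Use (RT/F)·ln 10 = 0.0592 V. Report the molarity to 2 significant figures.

0.12 M

With Pb²⁺/Pb at the cathode and Mn²⁺/Mn at the anode, E°cell = −0.122 − (−1.174) = +1.052 V (n = 2).
Since E = E° − (0.0592/n)·log Q, log Q = n(E° − E)/0.0592 = 0.777.
For Pb2+(aq) + Mn(s) → Pb(s) + Mn2+(aq), the reaction quotient is Q = [Mn2+(aq)] / [Pb2+(aq)].
Substituting the known concentrations and solving, log [Pb2+(aq)] = −0.929 and [Pb2+(aq)] = 0.12 M.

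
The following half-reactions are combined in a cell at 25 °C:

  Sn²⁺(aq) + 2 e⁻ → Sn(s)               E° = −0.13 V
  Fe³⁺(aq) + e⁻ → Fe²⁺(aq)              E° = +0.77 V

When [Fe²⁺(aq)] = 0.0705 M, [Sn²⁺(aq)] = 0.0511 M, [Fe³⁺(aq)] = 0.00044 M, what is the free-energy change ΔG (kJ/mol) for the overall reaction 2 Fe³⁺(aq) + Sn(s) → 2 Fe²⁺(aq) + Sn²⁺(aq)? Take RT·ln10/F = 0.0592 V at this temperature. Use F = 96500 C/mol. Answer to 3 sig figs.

−156 kJ/mol

E°cell = +0.77 − (−0.13) = +0.90 V; the balanced reaction transfers n = 2 electrons.
Q = ([Fe²⁺(aq)]^2·[Sn²⁺(aq)]) / [Fe³⁺(aq)]^2 = 1.31×10^3, so log Q = 3.118 and E = +0.90 − (0.0592/2)(3.118) = +0.8077 V.
ΔG = −nFE = −(2)(96500)(+0.8077) J/mol = −156 kJ/mol.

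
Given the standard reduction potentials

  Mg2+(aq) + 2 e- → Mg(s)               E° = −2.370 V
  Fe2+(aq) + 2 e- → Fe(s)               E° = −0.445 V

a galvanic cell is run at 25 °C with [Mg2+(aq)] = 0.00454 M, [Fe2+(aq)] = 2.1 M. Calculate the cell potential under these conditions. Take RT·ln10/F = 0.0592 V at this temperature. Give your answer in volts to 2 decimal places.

+2.00 V

Since E°(Fe²⁺/Fe) > E°(Mg²⁺/Mg), Fe²⁺/Fe serves as the cathode.
E°cell = −0.445 − (−2.370) = +1.925 V, with n = 2 electrons transferred.
The balanced reaction is Fe2+(aq) + Mg(s) → Fe(s) + Mg2+(aq), so Q = [Mg2+(aq)] / [Fe2+(aq)] = 0.00216 and log Q = −2.665.
By the Nernst equation, E = +1.925 − (0.0592/2)·(−2.665) = +2.00 V.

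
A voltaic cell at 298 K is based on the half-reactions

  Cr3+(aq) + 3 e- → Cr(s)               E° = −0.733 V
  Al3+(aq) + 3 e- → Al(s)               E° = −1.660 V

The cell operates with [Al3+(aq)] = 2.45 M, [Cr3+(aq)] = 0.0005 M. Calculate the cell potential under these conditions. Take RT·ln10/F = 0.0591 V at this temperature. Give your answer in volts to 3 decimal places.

Cr³⁺/Cr is reduced (cathode, E° = −0.733 V) and Al³⁺/Al is oxidized (anode).
E°cell = E°cat − E°an = −0.733 − (−1.660) = +0.927 V; n = 3.
Balancing gives Cr3+(aq) + Al(s) → Cr(s) + Al3+(aq); hence Q = [Al3+(aq)] / [Cr3+(aq)] = 4.9×10^3 (log Q = 3.690).
Applying E = E° − (RT ln10/nF)·log Q gives +0.927 − (0.0591/3)(3.690) = +0.854 V.

+0.854 V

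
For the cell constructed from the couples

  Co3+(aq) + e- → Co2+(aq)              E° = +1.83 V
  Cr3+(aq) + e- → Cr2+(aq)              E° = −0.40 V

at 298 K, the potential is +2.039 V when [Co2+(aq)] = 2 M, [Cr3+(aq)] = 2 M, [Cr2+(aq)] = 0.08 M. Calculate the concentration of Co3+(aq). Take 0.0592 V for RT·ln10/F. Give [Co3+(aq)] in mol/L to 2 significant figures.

With Co³⁺/Co²⁺ at the cathode and Cr³⁺/Cr²⁺ at the anode, E°cell = +1.83 − (−0.40) = +2.23 V (n = 1).
Since E = E° − (0.0592/n)·log Q, log Q = n(E° − E)/0.0592 = 3.226.
Balancing electrons gives Co3+(aq) + Cr2+(aq) → Co2+(aq) + Cr3+(aq); thus Q = ([Co2+(aq)]·[Cr3+(aq)]) / ([Co3+(aq)]·[Cr2+(aq)]).
Solving for the unknown gives log [Co3+(aq)] = −1.527, so [Co3+(aq)] ≈ 0.030 M.

0.030 M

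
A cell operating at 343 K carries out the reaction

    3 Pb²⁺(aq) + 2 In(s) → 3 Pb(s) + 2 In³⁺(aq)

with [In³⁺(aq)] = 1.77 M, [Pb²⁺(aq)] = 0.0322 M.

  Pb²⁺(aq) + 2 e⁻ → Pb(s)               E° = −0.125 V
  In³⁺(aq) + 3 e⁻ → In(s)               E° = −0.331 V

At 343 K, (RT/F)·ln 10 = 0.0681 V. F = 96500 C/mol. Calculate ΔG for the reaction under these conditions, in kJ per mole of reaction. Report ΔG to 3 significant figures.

−86.6 kJ/mol

E°cell = −0.125 − (−0.331) = +0.206 V; the balanced reaction transfers n = 6 electrons.
The reaction quotient is [In³⁺(aq)]^2 / [Pb²⁺(aq)]^3 = 9.38×10^4; by Nernst, E = +0.206 − (0.0681/6)(4.972) = +0.1496 V.
ΔG = −nFE = −(6)(96500)(+0.1496) J/mol = −86.6 kJ/mol.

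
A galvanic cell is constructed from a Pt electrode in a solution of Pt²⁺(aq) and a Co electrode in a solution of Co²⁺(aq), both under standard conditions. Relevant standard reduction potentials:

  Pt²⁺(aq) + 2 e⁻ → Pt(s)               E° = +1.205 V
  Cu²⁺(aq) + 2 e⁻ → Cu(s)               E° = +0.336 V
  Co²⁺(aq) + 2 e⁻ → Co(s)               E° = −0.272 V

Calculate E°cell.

Of the two couples in this cell, the one with the more positive reduction potential is reduced at the cathode: here that is Pt²⁺/Pt (+1.205 V); Co²⁺/Co (−0.272 V) is the anode.
E°cell = E°(cathode) − E°(anode) = +1.205 − (−0.272) = +1.477 V.

+1.477 V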